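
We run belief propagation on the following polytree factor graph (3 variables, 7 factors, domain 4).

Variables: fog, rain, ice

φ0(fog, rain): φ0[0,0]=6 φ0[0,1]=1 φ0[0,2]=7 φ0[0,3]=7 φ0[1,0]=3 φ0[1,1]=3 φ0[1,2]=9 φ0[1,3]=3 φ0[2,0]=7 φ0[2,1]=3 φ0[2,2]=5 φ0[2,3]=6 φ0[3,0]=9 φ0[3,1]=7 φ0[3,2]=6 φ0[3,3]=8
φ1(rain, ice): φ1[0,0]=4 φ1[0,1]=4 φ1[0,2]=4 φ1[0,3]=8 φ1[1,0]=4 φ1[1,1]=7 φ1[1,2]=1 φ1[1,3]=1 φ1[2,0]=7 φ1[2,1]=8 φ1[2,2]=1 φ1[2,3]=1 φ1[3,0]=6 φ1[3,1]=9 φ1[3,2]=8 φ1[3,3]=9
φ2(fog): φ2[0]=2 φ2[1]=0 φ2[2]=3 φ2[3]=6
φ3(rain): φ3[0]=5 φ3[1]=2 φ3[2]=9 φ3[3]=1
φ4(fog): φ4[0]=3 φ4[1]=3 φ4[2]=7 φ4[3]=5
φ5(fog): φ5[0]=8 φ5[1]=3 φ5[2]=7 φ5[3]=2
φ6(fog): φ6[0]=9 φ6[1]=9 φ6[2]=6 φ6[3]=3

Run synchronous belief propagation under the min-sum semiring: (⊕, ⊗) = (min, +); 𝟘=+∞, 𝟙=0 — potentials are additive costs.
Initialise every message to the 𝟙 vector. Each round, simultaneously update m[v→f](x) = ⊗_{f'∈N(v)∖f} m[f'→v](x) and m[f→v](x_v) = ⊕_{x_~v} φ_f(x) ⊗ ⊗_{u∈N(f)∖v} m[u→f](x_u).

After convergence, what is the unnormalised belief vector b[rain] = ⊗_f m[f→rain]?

init: all messages = 𝟙 over 4 values
r1 m[φ0→fog] = [1, 3, 3, 6]
r1 m[φ0→rain] = [3, 1, 5, 3]
r1 m[φ1→rain] = [4, 1, 1, 6]
r1 m[φ1→ice] = [4, 4, 1, 1]
r1 m[φ2→fog] = [2, 0, 3, 6]
r1 m[φ3→rain] = [5, 2, 9, 1]
r1 m[φ4→fog] = [3, 3, 7, 5]
r1 m[φ5→fog] = [8, 3, 7, 2]
r1 m[φ6→fog] = [9, 9, 6, 3]
r1 m[fog→φ0] = [0, 0, 0, 0]
r1 m[fog→φ2] = [0, 0, 0, 0]
r1 m[fog→φ4] = [0, 0, 0, 0]
r1 m[fog→φ5] = [0, 0, 0, 0]
r1 m[fog→φ6] = [0, 0, 0, 0]
r1 m[rain→φ0] = [0, 0, 0, 0]
r1 m[rain→φ1] = [0, 0, 0, 0]
r1 m[rain→φ3] = [0, 0, 0, 0]
r1 m[ice→φ1] = [0, 0, 0, 0]
r2 m[φ0→fog] = [1, 3, 3, 6]
r2 m[φ0→rain] = [3, 1, 5, 3]
r2 m[φ1→rain] = [4, 1, 1, 6]
r2 m[φ1→ice] = [4, 4, 1, 1]
r2 m[φ2→fog] = [2, 0, 3, 6]
r2 m[φ3→rain] = [5, 2, 9, 1]
r2 m[φ4→fog] = [3, 3, 7, 5]
r2 m[φ5→fog] = [8, 3, 7, 2]
r2 m[φ6→fog] = [9, 9, 6, 3]
r2 m[fog→φ0] = [22, 15, 23, 16]
r2 m[fog→φ2] = [21, 18, 23, 16]
r2 m[fog→φ4] = [20, 15, 19, 17]
r2 m[fog→φ5] = [15, 15, 19, 20]
r2 m[fog→φ6] = [14, 9, 20, 19]
r2 m[rain→φ0] = [9, 3, 10, 7]
r2 m[rain→φ1] = [8, 3, 14, 4]
r2 m[rain→φ3] = [7, 2, 6, 9]
r2 m[ice→φ1] = [0, 0, 0, 0]
r3 m[φ0→fog] = [4, 6, 6, 10]
r3 m[φ0→rain] = [18, 18, 22, 18]
r3 m[φ1→rain] = [4, 1, 1, 6]
r3 m[φ1→ice] = [7, 10, 4, 4]
r3 m[φ2→fog] = [2, 0, 3, 6]
r3 m[φ3→rain] = [5, 2, 9, 1]
r3 m[φ4→fog] = [3, 3, 7, 5]
r3 m[φ5→fog] = [8, 3, 7, 2]
r3 m[φ6→fog] = [9, 9, 6, 3]
r3 m[fog→φ0] = [22, 15, 23, 16]
r3 m[fog→φ2] = [21, 18, 23, 16]
r3 m[fog→φ4] = [20, 15, 19, 17]
r3 m[fog→φ5] = [15, 15, 19, 20]
r3 m[fog→φ6] = [14, 9, 20, 19]
r3 m[rain→φ0] = [9, 3, 10, 7]
r3 m[rain→φ1] = [8, 3, 14, 4]
r3 m[rain→φ3] = [7, 2, 6, 9]
r3 m[ice→φ1] = [0, 0, 0, 0]
r4 m[φ0→fog] = [4, 6, 6, 10]
r4 m[φ0→rain] = [18, 18, 22, 18]
r4 m[φ1→rain] = [4, 1, 1, 6]
r4 m[φ1→ice] = [7, 10, 4, 4]
r4 m[φ2→fog] = [2, 0, 3, 6]
r4 m[φ3→rain] = [5, 2, 9, 1]
r4 m[φ4→fog] = [3, 3, 7, 5]
r4 m[φ5→fog] = [8, 3, 7, 2]
r4 m[φ6→fog] = [9, 9, 6, 3]
r4 m[fog→φ0] = [22, 15, 23, 16]
r4 m[fog→φ2] = [24, 21, 26, 20]
r4 m[fog→φ4] = [23, 18, 22, 21]
r4 m[fog→φ5] = [18, 18, 22, 24]
r4 m[fog→φ6] = [17, 12, 23, 23]
r4 m[rain→φ0] = [9, 3, 10, 7]
r4 m[rain→φ1] = [23, 20, 31, 19]
r4 m[rain→φ3] = [22, 19, 23, 24]
r4 m[ice→φ1] = [0, 0, 0, 0]
r5 m[φ0→fog] = [4, 6, 6, 10]
r5 m[φ0→rain] = [18, 18, 22, 18]
r5 m[φ1→rain] = [4, 1, 1, 6]
r5 m[φ1→ice] = [24, 27, 21, 21]
r5 m[φ2→fog] = [2, 0, 3, 6]
r5 m[φ3→rain] = [5, 2, 9, 1]
r5 m[φ4→fog] = [3, 3, 7, 5]
r5 m[φ5→fog] = [8, 3, 7, 2]
r5 m[φ6→fog] = [9, 9, 6, 3]
r5 m[fog→φ0] = [22, 15, 23, 16]
r5 m[fog→φ2] = [24, 21, 26, 20]
r5 m[fog→φ4] = [23, 18, 22, 21]
r5 m[fog→φ5] = [18, 18, 22, 24]
r5 m[fog→φ6] = [17, 12, 23, 23]
r5 m[rain→φ0] = [9, 3, 10, 7]
r5 m[rain→φ1] = [23, 20, 31, 19]
r5 m[rain→φ3] = [22, 19, 23, 24]
r5 m[ice→φ1] = [0, 0, 0, 0]
r6 m[φ0→fog] = [4, 6, 6, 10]
r6 m[φ0→rain] = [18, 18, 22, 18]
r6 m[φ1→rain] = [4, 1, 1, 6]
r6 m[φ1→ice] = [24, 27, 21, 21]
r6 m[φ2→fog] = [2, 0, 3, 6]
r6 m[φ3→rain] = [5, 2, 9, 1]
r6 m[φ4→fog] = [3, 3, 7, 5]
r6 m[φ5→fog] = [8, 3, 7, 2]
r6 m[φ6→fog] = [9, 9, 6, 3]
r6 m[fog→φ0] = [22, 15, 23, 16]
r6 m[fog→φ2] = [24, 21, 26, 20]
r6 m[fog→φ4] = [23, 18, 22, 21]
r6 m[fog→φ5] = [18, 18, 22, 24]
r6 m[fog→φ6] = [17, 12, 23, 23]
r6 m[rain→φ0] = [9, 3, 10, 7]
r6 m[rain→φ1] = [23, 20, 31, 19]
r6 m[rain→φ3] = [22, 19, 23, 24]
r6 m[ice→φ1] = [0, 0, 0, 0]
fixed point reached at round 6
b[rain] = ⊗ incoming = [27, 21, 32, 25]

b[rain] = [27, 21, 32, 25]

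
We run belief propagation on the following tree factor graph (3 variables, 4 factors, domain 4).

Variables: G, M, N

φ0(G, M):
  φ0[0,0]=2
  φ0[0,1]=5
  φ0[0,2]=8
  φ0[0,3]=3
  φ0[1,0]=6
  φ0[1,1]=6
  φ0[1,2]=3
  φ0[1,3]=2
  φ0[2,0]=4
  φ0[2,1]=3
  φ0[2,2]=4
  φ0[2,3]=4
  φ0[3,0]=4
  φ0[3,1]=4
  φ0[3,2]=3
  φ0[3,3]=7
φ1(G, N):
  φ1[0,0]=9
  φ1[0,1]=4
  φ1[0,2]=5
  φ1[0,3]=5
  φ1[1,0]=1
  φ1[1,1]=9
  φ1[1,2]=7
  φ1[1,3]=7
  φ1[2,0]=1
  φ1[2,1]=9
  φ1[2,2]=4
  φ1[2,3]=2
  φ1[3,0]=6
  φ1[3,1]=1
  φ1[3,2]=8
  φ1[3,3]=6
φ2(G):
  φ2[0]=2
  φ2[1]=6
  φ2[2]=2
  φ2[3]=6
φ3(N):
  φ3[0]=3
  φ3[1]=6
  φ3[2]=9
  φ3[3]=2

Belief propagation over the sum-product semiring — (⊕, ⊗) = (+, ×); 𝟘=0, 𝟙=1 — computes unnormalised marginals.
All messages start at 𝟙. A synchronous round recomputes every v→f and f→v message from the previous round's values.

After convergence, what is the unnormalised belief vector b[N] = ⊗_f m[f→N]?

b[N] = [3312, 8640, 16902, 3204]

init: all messages = 𝟙 over 4 values
r1 m[φ0→G] = [18, 17, 15, 18]
r1 m[φ0→M] = [16, 18, 18, 16]
r1 m[φ1→G] = [23, 24, 16, 21]
r1 m[φ1→N] = [17, 23, 24, 20]
r1 m[φ2→G] = [2, 6, 2, 6]
r1 m[φ3→N] = [3, 6, 9, 2]
r1 m[G→φ0] = [1, 1, 1, 1]
r1 m[G→φ1] = [1, 1, 1, 1]
r1 m[G→φ2] = [1, 1, 1, 1]
r1 m[M→φ0] = [1, 1, 1, 1]
r1 m[N→φ1] = [1, 1, 1, 1]
r1 m[N→φ3] = [1, 1, 1, 1]
r2 m[φ0→G] = [18, 17, 15, 18]
r2 m[φ0→M] = [16, 18, 18, 16]
r2 m[φ1→G] = [23, 24, 16, 21]
r2 m[φ1→N] = [17, 23, 24, 20]
r2 m[φ2→G] = [2, 6, 2, 6]
r2 m[φ3→N] = [3, 6, 9, 2]
r2 m[G→φ0] = [46, 144, 32, 126]
r2 m[G→φ1] = [36, 102, 30, 108]
r2 m[G→φ2] = [414, 408, 240, 378]
r2 m[M→φ0] = [1, 1, 1, 1]
r2 m[N→φ1] = [3, 6, 9, 2]
r2 m[N→φ3] = [17, 23, 24, 20]
r3 m[φ0→G] = [18, 17, 15, 18]
r3 m[φ0→M] = [1588, 1694, 1306, 1436]
r3 m[φ1→G] = [106, 134, 97, 108]
r3 m[φ1→N] = [1104, 1440, 1878, 1602]
r3 m[φ2→G] = [2, 6, 2, 6]
r3 m[φ3→N] = [3, 6, 9, 2]
r3 m[G→φ0] = [46, 144, 32, 126]
r3 m[G→φ1] = [36, 102, 30, 108]
r3 m[G→φ2] = [414, 408, 240, 378]
r3 m[M→φ0] = [1, 1, 1, 1]
r3 m[N→φ1] = [3, 6, 9, 2]
r3 m[N→φ3] = [17, 23, 24, 20]
r4 m[φ0→G] = [18, 17, 15, 18]
r4 m[φ0→M] = [1588, 1694, 1306, 1436]
r4 m[φ1→G] = [106, 134, 97, 108]
r4 m[φ1→N] = [1104, 1440, 1878, 1602]
r4 m[φ2→G] = [2, 6, 2, 6]
r4 m[φ3→N] = [3, 6, 9, 2]
r4 m[G→φ0] = [212, 804, 194, 648]
r4 m[G→φ1] = [36, 102, 30, 108]
r4 m[G→φ2] = [1908, 2278, 1455, 1944]
r4 m[M→φ0] = [1, 1, 1, 1]
r4 m[N→φ1] = [3, 6, 9, 2]
r4 m[N→φ3] = [1104, 1440, 1878, 1602]
r5 m[φ0→G] = [18, 17, 15, 18]
r5 m[φ0→M] = [8616, 9058, 6828, 7556]
r5 m[φ1→G] = [106, 134, 97, 108]
r5 m[φ1→N] = [1104, 1440, 1878, 1602]
r5 m[φ2→G] = [2, 6, 2, 6]
r5 m[φ3→N] = [3, 6, 9, 2]
r5 m[G→φ0] = [212, 804, 194, 648]
r5 m[G→φ1] = [36, 102, 30, 108]
r5 m[G→φ2] = [1908, 2278, 1455, 1944]
r5 m[M→φ0] = [1, 1, 1, 1]
r5 m[N→φ1] = [3, 6, 9, 2]
r5 m[N→φ3] = [1104, 1440, 1878, 1602]
r6 m[φ0→G] = [18, 17, 15, 18]
r6 m[φ0→M] = [8616, 9058, 6828, 7556]
r6 m[φ1→G] = [106, 134, 97, 108]
r6 m[φ1→N] = [1104, 1440, 1878, 1602]
r6 m[φ2→G] = [2, 6, 2, 6]
r6 m[φ3→N] = [3, 6, 9, 2]
r6 m[G→φ0] = [212, 804, 194, 648]
r6 m[G→φ1] = [36, 102, 30, 108]
r6 m[G→φ2] = [1908, 2278, 1455, 1944]
r6 m[M→φ0] = [1, 1, 1, 1]
r6 m[N→φ1] = [3, 6, 9, 2]
r6 m[N→φ3] = [1104, 1440, 1878, 1602]
fixed point reached at round 6
b[N] = ⊗ incoming = [3312, 8640, 16902, 3204]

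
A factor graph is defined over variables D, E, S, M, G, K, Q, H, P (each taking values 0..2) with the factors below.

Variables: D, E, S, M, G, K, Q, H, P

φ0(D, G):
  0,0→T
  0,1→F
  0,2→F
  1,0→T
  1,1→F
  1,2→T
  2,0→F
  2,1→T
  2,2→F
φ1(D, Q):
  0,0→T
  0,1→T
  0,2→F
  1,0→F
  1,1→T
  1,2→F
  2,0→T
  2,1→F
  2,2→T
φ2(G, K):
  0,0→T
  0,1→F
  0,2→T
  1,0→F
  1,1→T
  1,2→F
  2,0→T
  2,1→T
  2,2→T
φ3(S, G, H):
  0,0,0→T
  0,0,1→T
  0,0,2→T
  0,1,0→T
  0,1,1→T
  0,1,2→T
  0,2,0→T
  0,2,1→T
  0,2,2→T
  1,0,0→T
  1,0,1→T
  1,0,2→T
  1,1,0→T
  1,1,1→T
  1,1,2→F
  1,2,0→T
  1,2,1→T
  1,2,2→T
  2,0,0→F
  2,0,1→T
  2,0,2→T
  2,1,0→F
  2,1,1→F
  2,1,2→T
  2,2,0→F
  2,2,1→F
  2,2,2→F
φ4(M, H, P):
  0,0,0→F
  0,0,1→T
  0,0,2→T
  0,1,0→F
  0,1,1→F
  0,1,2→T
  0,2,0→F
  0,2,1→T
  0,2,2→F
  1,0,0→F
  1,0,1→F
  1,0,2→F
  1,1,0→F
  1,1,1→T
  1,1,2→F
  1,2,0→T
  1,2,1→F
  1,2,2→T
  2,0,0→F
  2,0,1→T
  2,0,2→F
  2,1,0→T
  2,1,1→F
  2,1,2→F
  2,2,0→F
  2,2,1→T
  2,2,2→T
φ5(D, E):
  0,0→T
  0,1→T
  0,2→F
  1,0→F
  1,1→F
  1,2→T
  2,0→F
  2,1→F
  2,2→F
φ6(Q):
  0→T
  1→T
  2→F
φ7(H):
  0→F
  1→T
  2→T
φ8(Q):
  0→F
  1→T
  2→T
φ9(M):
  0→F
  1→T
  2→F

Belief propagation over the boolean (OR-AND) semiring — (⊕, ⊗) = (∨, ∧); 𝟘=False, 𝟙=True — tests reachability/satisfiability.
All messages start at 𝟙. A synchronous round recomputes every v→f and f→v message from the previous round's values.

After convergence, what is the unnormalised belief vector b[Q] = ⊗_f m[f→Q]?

b[Q] = [F, T, F]

init: all messages = 𝟙 over 3 values
r1 m[φ0→D] = [T, T, T]
r1 m[φ0→G] = [T, T, T]
r1 m[φ1→D] = [T, T, T]
r1 m[φ1→Q] = [T, T, T]
r1 m[φ2→G] = [T, T, T]
r1 m[φ2→K] = [T, T, T]
r1 m[φ3→S] = [T, T, T]
r1 m[φ3→G] = [T, T, T]
r1 m[φ3→H] = [T, T, T]
r1 m[φ4→M] = [T, T, T]
r1 m[φ4→H] = [T, T, T]
r1 m[φ4→P] = [T, T, T]
r1 m[φ5→D] = [T, T, F]
r1 m[φ5→E] = [T, T, T]
r1 m[φ6→Q] = [T, T, F]
r1 m[φ7→H] = [F, T, T]
r1 m[φ8→Q] = [F, T, T]
r1 m[φ9→M] = [F, T, F]
r1 m[D→φ0] = [T, T, T]
r1 m[D→φ1] = [T, T, T]
r1 m[D→φ5] = [T, T, T]
r1 m[E→φ5] = [T, T, T]
r1 m[S→φ3] = [T, T, T]
r1 m[M→φ4] = [T, T, T]
r1 m[M→φ9] = [T, T, T]
r1 m[G→φ0] = [T, T, T]
r1 m[G→φ2] = [T, T, T]
r1 m[G→φ3] = [T, T, T]
r1 m[K→φ2] = [T, T, T]
r1 m[Q→φ1] = [T, T, T]
r1 m[Q→φ6] = [T, T, T]
r1 m[Q→φ8] = [T, T, T]
r1 m[H→φ3] = [T, T, T]
r1 m[H→φ4] = [T, T, T]
r1 m[H→φ7] = [T, T, T]
r1 m[P→φ4] = [T, T, T]
r2 m[φ0→D] = [T, T, T]
r2 m[φ0→G] = [T, T, T]
r2 m[φ1→D] = [T, T, T]
r2 m[φ1→Q] = [T, T, T]
r2 m[φ2→G] = [T, T, T]
r2 m[φ2→K] = [T, T, T]
r2 m[φ3→S] = [T, T, T]
r2 m[φ3→G] = [T, T, T]
r2 m[φ3→H] = [T, T, T]
r2 m[φ4→M] = [T, T, T]
r2 m[φ4→H] = [T, T, T]
r2 m[φ4→P] = [T, T, T]
r2 m[φ5→D] = [T, T, F]
r2 m[φ5→E] = [T, T, T]
r2 m[φ6→Q] = [T, T, F]
r2 m[φ7→H] = [F, T, T]
r2 m[φ8→Q] = [F, T, T]
r2 m[φ9→M] = [F, T, F]
r2 m[D→φ0] = [T, T, F]
r2 m[D→φ1] = [T, T, F]
r2 m[D→φ5] = [T, T, T]
r2 m[E→φ5] = [T, T, T]
r2 m[S→φ3] = [T, T, T]
r2 m[M→φ4] = [F, T, F]
r2 m[M→φ9] = [T, T, T]
r2 m[G→φ0] = [T, T, T]
r2 m[G→φ2] = [T, T, T]
r2 m[G→φ3] = [T, T, T]
r2 m[K→φ2] = [T, T, T]
r2 m[Q→φ1] = [F, T, F]
r2 m[Q→φ6] = [F, T, T]
r2 m[Q→φ8] = [T, T, F]
r2 m[H→φ3] = [F, T, T]
r2 m[H→φ4] = [F, T, T]
r2 m[H→φ7] = [T, T, T]
r2 m[P→φ4] = [T, T, T]
r3 m[φ0→D] = [T, T, T]
r3 m[φ0→G] = [T, F, T]
r3 m[φ1→D] = [T, T, F]
r3 m[φ1→Q] = [T, T, F]
r3 m[φ2→G] = [T, T, T]
r3 m[φ2→K] = [T, T, T]
r3 m[φ3→S] = [T, T, T]
r3 m[φ3→G] = [T, T, T]
r3 m[φ3→H] = [T, T, T]
r3 m[φ4→M] = [T, T, T]
r3 m[φ4→H] = [F, T, T]
r3 m[φ4→P] = [T, T, T]
r3 m[φ5→D] = [T, T, F]
r3 m[φ5→E] = [T, T, T]
r3 m[φ6→Q] = [T, T, F]
r3 m[φ7→H] = [F, T, T]
r3 m[φ8→Q] = [F, T, T]
r3 m[φ9→M] = [F, T, F]
r3 m[D→φ0] = [T, T, F]
r3 m[D→φ1] = [T, T, F]
r3 m[D→φ5] = [T, T, T]
r3 m[E→φ5] = [T, T, T]
r3 m[S→φ3] = [T, T, T]
r3 m[M→φ4] = [F, T, F]
r3 m[M→φ9] = [T, T, T]
r3 m[G→φ0] = [T, T, T]
r3 m[G→φ2] = [T, T, T]
r3 m[G→φ3] = [T, T, T]
r3 m[K→φ2] = [T, T, T]
r3 m[Q→φ1] = [F, T, F]
r3 m[Q→φ6] = [F, T, T]
r3 m[Q→φ8] = [T, T, F]
r3 m[H→φ3] = [F, T, T]
r3 m[H→φ4] = [F, T, T]
r3 m[H→φ7] = [T, T, T]
r3 m[P→φ4] = [T, T, T]
r4 m[φ0→D] = [T, T, T]
r4 m[φ0→G] = [T, F, T]
r4 m[φ1→D] = [T, T, F]
r4 m[φ1→Q] = [T, T, F]
r4 m[φ2→G] = [T, T, T]
r4 m[φ2→K] = [T, T, T]
r4 m[φ3→S] = [T, T, T]
r4 m[φ3→G] = [T, T, T]
r4 m[φ3→H] = [T, T, T]
r4 m[φ4→M] = [T, T, T]
r4 m[φ4→H] = [F, T, T]
r4 m[φ4→P] = [T, T, T]
r4 m[φ5→D] = [T, T, F]
r4 m[φ5→E] = [T, T, T]
r4 m[φ6→Q] = [T, T, F]
r4 m[φ7→H] = [F, T, T]
r4 m[φ8→Q] = [F, T, T]
r4 m[φ9→M] = [F, T, F]
r4 m[D→φ0] = [T, T, F]
r4 m[D→φ1] = [T, T, F]
r4 m[D→φ5] = [T, T, F]
r4 m[E→φ5] = [T, T, T]
r4 m[S→φ3] = [T, T, T]
r4 m[M→φ4] = [F, T, F]
r4 m[M→φ9] = [T, T, T]
r4 m[G→φ0] = [T, T, T]
r4 m[G→φ2] = [T, F, T]
r4 m[G→φ3] = [T, F, T]
r4 m[K→φ2] = [T, T, T]
r4 m[Q→φ1] = [F, T, F]
r4 m[Q→φ6] = [F, T, F]
r4 m[Q→φ8] = [T, T, F]
r4 m[H→φ3] = [F, T, T]
r4 m[H→φ4] = [F, T, T]
r4 m[H→φ7] = [F, T, T]
r4 m[P→φ4] = [T, T, T]
r5 m[φ0→D] = [T, T, T]
r5 m[φ0→G] = [T, F, T]
r5 m[φ1→D] = [T, T, F]
r5 m[φ1→Q] = [T, T, F]
r5 m[φ2→G] = [T, T, T]
r5 m[φ2→K] = [T, T, T]
r5 m[φ3→S] = [T, T, T]
r5 m[φ3→G] = [T, T, T]
r5 m[φ3→H] = [T, T, T]
r5 m[φ4→M] = [T, T, T]
r5 m[φ4→H] = [F, T, T]
r5 m[φ4→P] = [T, T, T]
r5 m[φ5→D] = [T, T, F]
r5 m[φ5→E] = [T, T, T]
r5 m[φ6→Q] = [T, T, F]
r5 m[φ7→H] = [F, T, T]
r5 m[φ8→Q] = [F, T, T]
r5 m[φ9→M] = [F, T, F]
r5 m[D→φ0] = [T, T, F]
r5 m[D→φ1] = [T, T, F]
r5 m[D→φ5] = [T, T, F]
r5 m[E→φ5] = [T, T, T]
r5 m[S→φ3] = [T, T, T]
r5 m[M→φ4] = [F, T, F]
r5 m[M→φ9] = [T, T, T]
r5 m[G→φ0] = [T, T, T]
r5 m[G→φ2] = [T, F, T]
r5 m[G→φ3] = [T, F, T]
r5 m[K→φ2] = [T, T, T]
r5 m[Q→φ1] = [F, T, F]
r5 m[Q→φ6] = [F, T, F]
r5 m[Q→φ8] = [T, T, F]
r5 m[H→φ3] = [F, T, T]
r5 m[H→φ4] = [F, T, T]
r5 m[H→φ7] = [F, T, T]
r5 m[P→φ4] = [T, T, T]
fixed point reached at round 5
b[Q] = ⊗ incoming = [F, T, F]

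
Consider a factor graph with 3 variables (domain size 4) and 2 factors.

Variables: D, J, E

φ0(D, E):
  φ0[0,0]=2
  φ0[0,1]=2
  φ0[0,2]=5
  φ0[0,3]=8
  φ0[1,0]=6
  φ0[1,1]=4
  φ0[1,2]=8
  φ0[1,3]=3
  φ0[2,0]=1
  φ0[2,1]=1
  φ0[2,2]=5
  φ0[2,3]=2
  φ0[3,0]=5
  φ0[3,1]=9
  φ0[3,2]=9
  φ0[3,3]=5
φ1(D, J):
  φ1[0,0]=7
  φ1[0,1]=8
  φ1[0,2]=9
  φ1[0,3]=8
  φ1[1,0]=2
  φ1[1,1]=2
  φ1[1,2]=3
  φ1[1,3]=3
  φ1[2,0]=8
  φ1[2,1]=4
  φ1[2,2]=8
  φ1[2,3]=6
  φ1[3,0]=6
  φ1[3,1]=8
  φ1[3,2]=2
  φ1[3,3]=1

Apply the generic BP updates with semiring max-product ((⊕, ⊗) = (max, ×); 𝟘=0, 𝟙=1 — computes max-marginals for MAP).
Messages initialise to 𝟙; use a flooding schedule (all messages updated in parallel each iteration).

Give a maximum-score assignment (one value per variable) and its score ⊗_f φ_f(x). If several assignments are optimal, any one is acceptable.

assignment: (D=0, J=2, E=3); score = 72

init: all messages = 𝟙 over 4 values
r1 m[φ0→D] = [8, 8, 5, 9]
r1 m[φ0→E] = [6, 9, 9, 8]
r1 m[φ1→D] = [9, 3, 8, 8]
r1 m[φ1→J] = [8, 8, 9, 8]
r1 m[D→φ0] = [1, 1, 1, 1]
r1 m[D→φ1] = [1, 1, 1, 1]
r1 m[J→φ1] = [1, 1, 1, 1]
r1 m[E→φ0] = [1, 1, 1, 1]
r2 m[φ0→D] = [8, 8, 5, 9]
r2 m[φ0→E] = [6, 9, 9, 8]
r2 m[φ1→D] = [9, 3, 8, 8]
r2 m[φ1→J] = [8, 8, 9, 8]
r2 m[D→φ0] = [9, 3, 8, 8]
r2 m[D→φ1] = [8, 8, 5, 9]
r2 m[J→φ1] = [1, 1, 1, 1]
r2 m[E→φ0] = [1, 1, 1, 1]
r3 m[φ0→D] = [8, 8, 5, 9]
r3 m[φ0→E] = [40, 72, 72, 72]
r3 m[φ1→D] = [9, 3, 8, 8]
r3 m[φ1→J] = [56, 72, 72, 64]
r3 m[D→φ0] = [9, 3, 8, 8]
r3 m[D→φ1] = [8, 8, 5, 9]
r3 m[J→φ1] = [1, 1, 1, 1]
r3 m[E→φ0] = [1, 1, 1, 1]
r4 m[φ0→D] = [8, 8, 5, 9]
r4 m[φ0→E] = [40, 72, 72, 72]
r4 m[φ1→D] = [9, 3, 8, 8]
r4 m[φ1→J] = [56, 72, 72, 64]
r4 m[D→φ0] = [9, 3, 8, 8]
r4 m[D→φ1] = [8, 8, 5, 9]
r4 m[J→φ1] = [1, 1, 1, 1]
r4 m[E→φ0] = [1, 1, 1, 1]
fixed point reached at round 4
traceback from D: (D=0, J=2, E=3), score=72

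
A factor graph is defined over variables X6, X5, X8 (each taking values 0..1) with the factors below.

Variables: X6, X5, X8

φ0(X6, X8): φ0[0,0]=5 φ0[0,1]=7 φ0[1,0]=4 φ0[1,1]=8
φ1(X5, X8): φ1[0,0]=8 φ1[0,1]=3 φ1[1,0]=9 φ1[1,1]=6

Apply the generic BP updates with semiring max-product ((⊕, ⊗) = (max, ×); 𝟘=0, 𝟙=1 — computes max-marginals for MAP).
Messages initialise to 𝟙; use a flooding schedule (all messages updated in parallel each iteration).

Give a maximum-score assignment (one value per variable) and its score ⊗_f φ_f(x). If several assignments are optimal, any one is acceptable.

assignment: (X6=1, X5=1, X8=1); score = 48

init: all messages = 𝟙 over 2 values
r1 m[φ0→X6] = [7, 8]
r1 m[φ0→X8] = [5, 8]
r1 m[φ1→X5] = [8, 9]
r1 m[φ1→X8] = [9, 6]
r1 m[X6→φ0] = [1, 1]
r1 m[X5→φ1] = [1, 1]
r1 m[X8→φ0] = [1, 1]
r1 m[X8→φ1] = [1, 1]
r2 m[φ0→X6] = [7, 8]
r2 m[φ0→X8] = [5, 8]
r2 m[φ1→X5] = [8, 9]
r2 m[φ1→X8] = [9, 6]
r2 m[X6→φ0] = [1, 1]
r2 m[X5→φ1] = [1, 1]
r2 m[X8→φ0] = [9, 6]
r2 m[X8→φ1] = [5, 8]
r3 m[φ0→X6] = [45, 48]
r3 m[φ0→X8] = [5, 8]
r3 m[φ1→X5] = [40, 48]
r3 m[φ1→X8] = [9, 6]
r3 m[X6→φ0] = [1, 1]
r3 m[X5→φ1] = [1, 1]
r3 m[X8→φ0] = [9, 6]
r3 m[X8→φ1] = [5, 8]
r4 m[φ0→X6] = [45, 48]
r4 m[φ0→X8] = [5, 8]
r4 m[φ1→X5] = [40, 48]
r4 m[φ1→X8] = [9, 6]
r4 m[X6→φ0] = [1, 1]
r4 m[X5→φ1] = [1, 1]
r4 m[X8→φ0] = [9, 6]
r4 m[X8→φ1] = [5, 8]
fixed point reached at round 4
traceback from X6: (X6=1, X5=1, X8=1), score=48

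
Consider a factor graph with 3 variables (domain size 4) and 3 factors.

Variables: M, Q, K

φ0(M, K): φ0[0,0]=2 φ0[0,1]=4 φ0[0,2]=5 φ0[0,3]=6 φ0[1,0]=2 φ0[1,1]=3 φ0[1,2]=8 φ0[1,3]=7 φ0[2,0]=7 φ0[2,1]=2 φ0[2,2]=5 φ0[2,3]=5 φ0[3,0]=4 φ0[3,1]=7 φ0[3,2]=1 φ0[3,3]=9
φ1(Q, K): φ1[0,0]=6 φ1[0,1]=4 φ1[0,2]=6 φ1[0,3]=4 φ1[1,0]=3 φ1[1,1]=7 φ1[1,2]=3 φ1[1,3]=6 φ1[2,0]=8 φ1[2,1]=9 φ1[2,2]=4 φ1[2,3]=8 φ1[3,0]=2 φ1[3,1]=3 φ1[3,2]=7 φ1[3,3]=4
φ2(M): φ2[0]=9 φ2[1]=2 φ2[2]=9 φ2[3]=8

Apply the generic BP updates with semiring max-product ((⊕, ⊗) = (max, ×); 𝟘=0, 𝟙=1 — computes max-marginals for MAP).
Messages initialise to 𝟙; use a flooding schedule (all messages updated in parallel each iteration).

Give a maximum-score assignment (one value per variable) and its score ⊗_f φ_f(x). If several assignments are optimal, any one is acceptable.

init: all messages = 𝟙 over 4 values
r1 m[φ0→M] = [6, 8, 7, 9]
r1 m[φ0→K] = [7, 7, 8, 9]
r1 m[φ1→Q] = [6, 7, 9, 7]
r1 m[φ1→K] = [8, 9, 7, 8]
r1 m[φ2→M] = [9, 2, 9, 8]
r1 m[M→φ0] = [1, 1, 1, 1]
r1 m[M→φ2] = [1, 1, 1, 1]
r1 m[Q→φ1] = [1, 1, 1, 1]
r1 m[K→φ0] = [1, 1, 1, 1]
r1 m[K→φ1] = [1, 1, 1, 1]
r2 m[φ0→M] = [6, 8, 7, 9]
r2 m[φ0→K] = [7, 7, 8, 9]
r2 m[φ1→Q] = [6, 7, 9, 7]
r2 m[φ1→K] = [8, 9, 7, 8]
r2 m[φ2→M] = [9, 2, 9, 8]
r2 m[M→φ0] = [9, 2, 9, 8]
r2 m[M→φ2] = [6, 8, 7, 9]
r2 m[Q→φ1] = [1, 1, 1, 1]
r2 m[K→φ0] = [8, 9, 7, 8]
r2 m[K→φ1] = [7, 7, 8, 9]
r3 m[φ0→M] = [48, 56, 56, 72]
r3 m[φ0→K] = [63, 56, 45, 72]
r3 m[φ1→Q] = [48, 54, 72, 56]
r3 m[φ1→K] = [8, 9, 7, 8]
r3 m[φ2→M] = [9, 2, 9, 8]
r3 m[M→φ0] = [9, 2, 9, 8]
r3 m[M→φ2] = [6, 8, 7, 9]
r3 m[Q→φ1] = [1, 1, 1, 1]
r3 m[K→φ0] = [8, 9, 7, 8]
r3 m[K→φ1] = [7, 7, 8, 9]
r4 m[φ0→M] = [48, 56, 56, 72]
r4 m[φ0→K] = [63, 56, 45, 72]
r4 m[φ1→Q] = [48, 54, 72, 56]
r4 m[φ1→K] = [8, 9, 7, 8]
r4 m[φ2→M] = [9, 2, 9, 8]
r4 m[M→φ0] = [9, 2, 9, 8]
r4 m[M→φ2] = [48, 56, 56, 72]
r4 m[Q→φ1] = [1, 1, 1, 1]
r4 m[K→φ0] = [8, 9, 7, 8]
r4 m[K→φ1] = [63, 56, 45, 72]
r5 m[φ0→M] = [48, 56, 56, 72]
r5 m[φ0→K] = [63, 56, 45, 72]
r5 m[φ1→Q] = [378, 432, 576, 315]
r5 m[φ1→K] = [8, 9, 7, 8]
r5 m[φ2→M] = [9, 2, 9, 8]
r5 m[M→φ0] = [9, 2, 9, 8]
r5 m[M→φ2] = [48, 56, 56, 72]
r5 m[Q→φ1] = [1, 1, 1, 1]
r5 m[K→φ0] = [8, 9, 7, 8]
r5 m[K→φ1] = [63, 56, 45, 72]
r6 m[φ0→M] = [48, 56, 56, 72]
r6 m[φ0→K] = [63, 56, 45, 72]
r6 m[φ1→Q] = [378, 432, 576, 315]
r6 m[φ1→K] = [8, 9, 7, 8]
r6 m[φ2→M] = [9, 2, 9, 8]
r6 m[M→φ0] = [9, 2, 9, 8]
r6 m[M→φ2] = [48, 56, 56, 72]
r6 m[Q→φ1] = [1, 1, 1, 1]
r6 m[K→φ0] = [8, 9, 7, 8]
r6 m[K→φ1] = [63, 56, 45, 72]
fixed point reached at round 6
traceback from M: (M=3, Q=2, K=3), score=576

assignment: (M=3, Q=2, K=3); score = 576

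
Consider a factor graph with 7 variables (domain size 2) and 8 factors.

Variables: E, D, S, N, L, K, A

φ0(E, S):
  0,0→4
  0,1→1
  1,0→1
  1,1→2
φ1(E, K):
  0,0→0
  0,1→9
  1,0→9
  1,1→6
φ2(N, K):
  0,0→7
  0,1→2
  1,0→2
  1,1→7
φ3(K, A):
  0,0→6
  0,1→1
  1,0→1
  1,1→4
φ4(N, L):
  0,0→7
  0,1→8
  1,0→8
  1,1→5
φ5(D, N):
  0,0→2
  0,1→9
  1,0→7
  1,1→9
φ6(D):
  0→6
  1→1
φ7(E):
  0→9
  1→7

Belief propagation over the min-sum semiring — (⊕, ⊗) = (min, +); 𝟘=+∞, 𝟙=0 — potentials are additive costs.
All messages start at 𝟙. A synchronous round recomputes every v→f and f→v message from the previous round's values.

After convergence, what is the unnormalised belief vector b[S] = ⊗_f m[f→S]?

b[S] = [31, 28]

init: all messages = 𝟙 over 2 values
r1 m[φ0→E] = [1, 1]
r1 m[φ0→S] = [1, 1]
r1 m[φ1→E] = [0, 6]
r1 m[φ1→K] = [0, 6]
r1 m[φ2→N] = [2, 2]
r1 m[φ2→K] = [2, 2]
r1 m[φ3→K] = [1, 1]
r1 m[φ3→A] = [1, 1]
r1 m[φ4→N] = [7, 5]
r1 m[φ4→L] = [7, 5]
r1 m[φ5→D] = [2, 7]
r1 m[φ5→N] = [2, 9]
r1 m[φ6→D] = [6, 1]
r1 m[φ7→E] = [9, 7]
r1 m[E→φ0] = [0, 0]
r1 m[E→φ1] = [0, 0]
r1 m[E→φ7] = [0, 0]
r1 m[D→φ5] = [0, 0]
r1 m[D→φ6] = [0, 0]
r1 m[S→φ0] = [0, 0]
r1 m[N→φ2] = [0, 0]
r1 m[N→φ4] = [0, 0]
r1 m[N→φ5] = [0, 0]
r1 m[L→φ4] = [0, 0]
r1 m[K→φ1] = [0, 0]
r1 m[K→φ2] = [0, 0]
r1 m[K→φ3] = [0, 0]
r1 m[A→φ3] = [0, 0]
r2 m[φ0→E] = [1, 1]
r2 m[φ0→S] = [1, 1]
r2 m[φ1→E] = [0, 6]
r2 m[φ1→K] = [0, 6]
r2 m[φ2→N] = [2, 2]
r2 m[φ2→K] = [2, 2]
r2 m[φ3→K] = [1, 1]
r2 m[φ3→A] = [1, 1]
r2 m[φ4→N] = [7, 5]
r2 m[φ4→L] = [7, 5]
r2 m[φ5→D] = [2, 7]
r2 m[φ5→N] = [2, 9]
r2 m[φ6→D] = [6, 1]
r2 m[φ7→E] = [9, 7]
r2 m[E→φ0] = [9, 13]
r2 m[E→φ1] = [10, 8]
r2 m[E→φ7] = [1, 7]
r2 m[D→φ5] = [6, 1]
r2 m[D→φ6] = [2, 7]
r2 m[S→φ0] = [0, 0]
r2 m[N→φ2] = [9, 14]
r2 m[N→φ4] = [4, 11]
r2 m[N→φ5] = [9, 7]
r2 m[L→φ4] = [0, 0]
r2 m[K→φ1] = [3, 3]
r2 m[K→φ2] = [1, 7]
r2 m[K→φ3] = [2, 8]
r2 m[A→φ3] = [0, 0]
r3 m[φ0→E] = [1, 1]
r3 m[φ0→S] = [13, 10]
r3 m[φ1→E] = [3, 9]
r3 m[φ1→K] = [10, 14]
r3 m[φ2→N] = [8, 3]
r3 m[φ2→K] = [16, 11]
r3 m[φ3→K] = [1, 1]
r3 m[φ3→A] = [8, 3]
r3 m[φ4→N] = [7, 5]
r3 m[φ4→L] = [11, 12]
r3 m[φ5→D] = [11, 16]
r3 m[φ5→N] = [8, 10]
r3 m[φ6→D] = [6, 1]
r3 m[φ7→E] = [9, 7]
r3 m[E→φ0] = [9, 13]
r3 m[E→φ1] = [10, 8]
r3 m[E→φ7] = [1, 7]
r3 m[D→φ5] = [6, 1]
r3 m[D→φ6] = [2, 7]
r3 m[S→φ0] = [0, 0]
r3 m[N→φ2] = [9, 14]
r3 m[N→φ4] = [4, 11]
r3 m[N→φ5] = [9, 7]
r3 m[L→φ4] = [0, 0]
r3 m[K→φ1] = [3, 3]
r3 m[K→φ2] = [1, 7]
r3 m[K→φ3] = [2, 8]
r3 m[A→φ3] = [0, 0]
r4 m[φ0→E] = [1, 1]
r4 m[φ0→S] = [13, 10]
r4 m[φ1→E] = [3, 9]
r4 m[φ1→K] = [10, 14]
r4 m[φ2→N] = [8, 3]
r4 m[φ2→K] = [16, 11]
r4 m[φ3→K] = [1, 1]
r4 m[φ3→A] = [8, 3]
r4 m[φ4→N] = [7, 5]
r4 m[φ4→L] = [11, 12]
r4 m[φ5→D] = [11, 16]
r4 m[φ5→N] = [8, 10]
r4 m[φ6→D] = [6, 1]
r4 m[φ7→E] = [9, 7]
r4 m[E→φ0] = [12, 16]
r4 m[E→φ1] = [10, 8]
r4 m[E→φ7] = [4, 10]
r4 m[D→φ5] = [6, 1]
r4 m[D→φ6] = [11, 16]
r4 m[S→φ0] = [0, 0]
r4 m[N→φ2] = [15, 15]
r4 m[N→φ4] = [16, 13]
r4 m[N→φ5] = [15, 8]
r4 m[L→φ4] = [0, 0]
r4 m[K→φ1] = [17, 12]
r4 m[K→φ2] = [11, 15]
r4 m[K→φ3] = [26, 25]
r4 m[A→φ3] = [0, 0]
r5 m[φ0→E] = [1, 1]
r5 m[φ0→S] = [16, 13]
r5 m[φ1→E] = [17, 18]
r5 m[φ1→K] = [10, 14]
r5 m[φ2→N] = [17, 13]
r5 m[φ2→K] = [17, 17]
r5 m[φ3→K] = [1, 1]
r5 m[φ3→A] = [26, 27]
r5 m[φ4→N] = [7, 5]
r5 m[φ4→L] = [21, 18]
r5 m[φ5→D] = [17, 17]
r5 m[φ5→N] = [8, 10]
r5 m[φ6→D] = [6, 1]
r5 m[φ7→E] = [9, 7]
r5 m[E→φ0] = [12, 16]
r5 m[E→φ1] = [10, 8]
r5 m[E→φ7] = [4, 10]
r5 m[D→φ5] = [6, 1]
r5 m[D→φ6] = [11, 16]
r5 m[S→φ0] = [0, 0]
r5 m[N→φ2] = [15, 15]
r5 m[N→φ4] = [16, 13]
r5 m[N→φ5] = [15, 8]
r5 m[L→φ4] = [0, 0]
r5 m[K→φ1] = [17, 12]
r5 m[K→φ2] = [11, 15]
r5 m[K→φ3] = [26, 25]
r5 m[A→φ3] = [0, 0]
r6 m[φ0→E] = [1, 1]
r6 m[φ0→S] = [16, 13]
r6 m[φ1→E] = [17, 18]
r6 m[φ1→K] = [10, 14]
r6 m[φ2→N] = [17, 13]
r6 m[φ2→K] = [17, 17]
r6 m[φ3→K] = [1, 1]
r6 m[φ3→A] = [26, 27]
r6 m[φ4→N] = [7, 5]
r6 m[φ4→L] = [21, 18]
r6 m[φ5→D] = [17, 17]
r6 m[φ5→N] = [8, 10]
r6 m[φ6→D] = [6, 1]
r6 m[φ7→E] = [9, 7]
r6 m[E→φ0] = [26, 25]
r6 m[E→φ1] = [10, 8]
r6 m[E→φ7] = [18, 19]
r6 m[D→φ5] = [6, 1]
r6 m[D→φ6] = [17, 17]
r6 m[S→φ0] = [0, 0]
r6 m[N→φ2] = [15, 15]
r6 m[N→φ4] = [25, 23]
r6 m[N→φ5] = [24, 18]
r6 m[L→φ4] = [0, 0]
r6 m[K→φ1] = [18, 18]
r6 m[K→φ2] = [11, 15]
r6 m[K→φ3] = [27, 31]
r6 m[A→φ3] = [0, 0]
r7 m[φ0→E] = [1, 1]
r7 m[φ0→S] = [26, 27]
r7 m[φ1→E] = [18, 24]
r7 m[φ1→K] = [10, 14]
r7 m[φ2→N] = [17, 13]
r7 m[φ2→K] = [17, 17]
r7 m[φ3→K] = [1, 1]
r7 m[φ3→A] = [32, 28]
r7 m[φ4→N] = [7, 5]
r7 m[φ4→L] = [31, 28]
r7 m[φ5→D] = [26, 27]
r7 m[φ5→N] = [8, 10]
r7 m[φ6→D] = [6, 1]
r7 m[φ7→E] = [9, 7]
r7 m[E→φ0] = [26, 25]
r7 m[E→φ1] = [10, 8]
r7 m[E→φ7] = [18, 19]
r7 m[D→φ5] = [6, 1]
r7 m[D→φ6] = [17, 17]
r7 m[S→φ0] = [0, 0]
r7 m[N→φ2] = [15, 15]
r7 m[N→φ4] = [25, 23]
r7 m[N→φ5] = [24, 18]
r7 m[L→φ4] = [0, 0]
r7 m[K→φ1] = [18, 18]
r7 m[K→φ2] = [11, 15]
r7 m[K→φ3] = [27, 31]
r7 m[A→φ3] = [0, 0]
r8 m[φ0→E] = [1, 1]
r8 m[φ0→S] = [26, 27]
r8 m[φ1→E] = [18, 24]
r8 m[φ1→K] = [10, 14]
r8 m[φ2→N] = [17, 13]
r8 m[φ2→K] = [17, 17]
r8 m[φ3→K] = [1, 1]
r8 m[φ3→A] = [32, 28]
r8 m[φ4→N] = [7, 5]
r8 m[φ4→L] = [31, 28]
r8 m[φ5→D] = [26, 27]
r8 m[φ5→N] = [8, 10]
r8 m[φ6→D] = [6, 1]
r8 m[φ7→E] = [9, 7]
r8 m[E→φ0] = [27, 31]
r8 m[E→φ1] = [10, 8]
r8 m[E→φ7] = [19, 25]
r8 m[D→φ5] = [6, 1]
r8 m[D→φ6] = [26, 27]
r8 m[S→φ0] = [0, 0]
r8 m[N→φ2] = [15, 15]
r8 m[N→φ4] = [25, 23]
r8 m[N→φ5] = [24, 18]
r8 m[L→φ4] = [0, 0]
r8 m[K→φ1] = [18, 18]
r8 m[K→φ2] = [11, 15]
r8 m[K→φ3] = [27, 31]
r8 m[A→φ3] = [0, 0]
r9 m[φ0→E] = [1, 1]
r9 m[φ0→S] = [31, 28]
r9 m[φ1→E] = [18, 24]
r9 m[φ1→K] = [10, 14]
r9 m[φ2→N] = [17, 13]
r9 m[φ2→K] = [17, 17]
r9 m[φ3→K] = [1, 1]
r9 m[φ3→A] = [32, 28]
r9 m[φ4→N] = [7, 5]
r9 m[φ4→L] = [31, 28]
r9 m[φ5→D] = [26, 27]
r9 m[φ5→N] = [8, 10]
r9 m[φ6→D] = [6, 1]
r9 m[φ7→E] = [9, 7]
r9 m[E→φ0] = [27, 31]
r9 m[E→φ1] = [10, 8]
r9 m[E→φ7] = [19, 25]
r9 m[D→φ5] = [6, 1]
r9 m[D→φ6] = [26, 27]
r9 m[S→φ0] = [0, 0]
r9 m[N→φ2] = [15, 15]
r9 m[N→φ4] = [25, 23]
r9 m[N→φ5] = [24, 18]
r9 m[L→φ4] = [0, 0]
r9 m[K→φ1] = [18, 18]
r9 m[K→φ2] = [11, 15]
r9 m[K→φ3] = [27, 31]
r9 m[A→φ3] = [0, 0]
r10 m[φ0→E] = [1, 1]
r10 m[φ0→S] = [31, 28]
r10 m[φ1→E] = [18, 24]
r10 m[φ1→K] = [10, 14]
r10 m[φ2→N] = [17, 13]
r10 m[φ2→K] = [17, 17]
r10 m[φ3→K] = [1, 1]
r10 m[φ3→A] = [32, 28]
r10 m[φ4→N] = [7, 5]
r10 m[φ4→L] = [31, 28]
r10 m[φ5→D] = [26, 27]
r10 m[φ5→N] = [8, 10]
r10 m[φ6→D] = [6, 1]
r10 m[φ7→E] = [9, 7]
r10 m[E→φ0] = [27, 31]
r10 m[E→φ1] = [10, 8]
r10 m[E→φ7] = [19, 25]
r10 m[D→φ5] = [6, 1]
r10 m[D→φ6] = [26, 27]
r10 m[S→φ0] = [0, 0]
r10 m[N→φ2] = [15, 15]
r10 m[N→φ4] = [25, 23]
r10 m[N→φ5] = [24, 18]
r10 m[L→φ4] = [0, 0]
r10 m[K→φ1] = [18, 18]
r10 m[K→φ2] = [11, 15]
r10 m[K→φ3] = [27, 31]
r10 m[A→φ3] = [0, 0]
fixed point reached at round 10
b[S] = ⊗ incoming = [31, 28]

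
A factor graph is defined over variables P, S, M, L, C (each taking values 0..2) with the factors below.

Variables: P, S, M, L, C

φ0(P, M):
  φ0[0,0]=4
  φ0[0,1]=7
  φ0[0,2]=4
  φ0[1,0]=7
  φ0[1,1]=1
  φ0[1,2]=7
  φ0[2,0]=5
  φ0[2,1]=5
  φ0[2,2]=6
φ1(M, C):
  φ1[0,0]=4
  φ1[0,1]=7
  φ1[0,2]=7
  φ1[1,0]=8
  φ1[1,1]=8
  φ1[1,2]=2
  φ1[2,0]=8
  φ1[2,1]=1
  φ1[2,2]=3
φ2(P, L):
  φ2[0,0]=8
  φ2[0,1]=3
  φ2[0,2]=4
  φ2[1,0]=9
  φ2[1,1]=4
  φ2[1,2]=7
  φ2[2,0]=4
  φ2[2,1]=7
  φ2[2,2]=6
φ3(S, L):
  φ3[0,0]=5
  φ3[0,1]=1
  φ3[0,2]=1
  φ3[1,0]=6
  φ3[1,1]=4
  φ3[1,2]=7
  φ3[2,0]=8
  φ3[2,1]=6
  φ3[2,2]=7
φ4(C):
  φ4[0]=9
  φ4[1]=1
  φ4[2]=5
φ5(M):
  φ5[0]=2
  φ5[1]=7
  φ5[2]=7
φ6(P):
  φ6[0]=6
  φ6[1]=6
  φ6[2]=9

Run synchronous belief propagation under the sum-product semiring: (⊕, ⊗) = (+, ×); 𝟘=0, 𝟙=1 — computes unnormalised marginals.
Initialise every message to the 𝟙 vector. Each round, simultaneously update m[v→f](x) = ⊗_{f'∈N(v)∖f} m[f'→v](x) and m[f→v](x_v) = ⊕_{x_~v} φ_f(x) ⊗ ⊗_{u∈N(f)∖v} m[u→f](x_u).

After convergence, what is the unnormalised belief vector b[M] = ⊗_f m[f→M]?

init: all messages = 𝟙 over 3 values
r1 m[φ0→P] = [15, 15, 16]
r1 m[φ0→M] = [16, 13, 17]
r1 m[φ1→M] = [18, 18, 12]
r1 m[φ1→C] = [20, 16, 12]
r1 m[φ2→P] = [15, 20, 17]
r1 m[φ2→L] = [21, 14, 17]
r1 m[φ3→S] = [7, 17, 21]
r1 m[φ3→L] = [19, 11, 15]
r1 m[φ4→C] = [9, 1, 5]
r1 m[φ5→M] = [2, 7, 7]
r1 m[φ6→P] = [6, 6, 9]
r1 m[P→φ0] = [1, 1, 1]
r1 m[P→φ2] = [1, 1, 1]
r1 m[P→φ6] = [1, 1, 1]
r1 m[S→φ3] = [1, 1, 1]
r1 m[M→φ0] = [1, 1, 1]
r1 m[M→φ1] = [1, 1, 1]
r1 m[M→φ5] = [1, 1, 1]
r1 m[L→φ2] = [1, 1, 1]
r1 m[L→φ3] = [1, 1, 1]
r1 m[C→φ1] = [1, 1, 1]
r1 m[C→φ4] = [1, 1, 1]
r2 m[φ0→P] = [15, 15, 16]
r2 m[φ0→M] = [16, 13, 17]
r2 m[φ1→M] = [18, 18, 12]
r2 m[φ1→C] = [20, 16, 12]
r2 m[φ2→P] = [15, 20, 17]
r2 m[φ2→L] = [21, 14, 17]
r2 m[φ3→S] = [7, 17, 21]
r2 m[φ3→L] = [19, 11, 15]
r2 m[φ4→C] = [9, 1, 5]
r2 m[φ5→M] = [2, 7, 7]
r2 m[φ6→P] = [6, 6, 9]
r2 m[P→φ0] = [90, 120, 153]
r2 m[P→φ2] = [90, 90, 144]
r2 m[P→φ6] = [225, 300, 272]
r2 m[S→φ3] = [1, 1, 1]
r2 m[M→φ0] = [36, 126, 84]
r2 m[M→φ1] = [32, 91, 119]
r2 m[M→φ5] = [288, 234, 204]
r2 m[L→φ2] = [19, 11, 15]
r2 m[L→φ3] = [21, 14, 17]
r2 m[C→φ1] = [9, 1, 5]
r2 m[C→φ4] = [20, 16, 12]
r3 m[φ0→P] = [1362, 966, 1314]
r3 m[φ0→M] = [1965, 1515, 2118]
r3 m[φ1→M] = [78, 90, 88]
r3 m[φ1→C] = [1808, 1071, 763]
r3 m[φ2→P] = [245, 320, 243]
r3 m[φ2→L] = [2106, 1638, 1854]
r3 m[φ3→S] = [136, 301, 371]
r3 m[φ3→L] = [19, 11, 15]
r3 m[φ4→C] = [9, 1, 5]
r3 m[φ5→M] = [2, 7, 7]
r3 m[φ6→P] = [6, 6, 9]
r3 m[P→φ0] = [90, 120, 153]
r3 m[P→φ2] = [90, 90, 144]
r3 m[P→φ6] = [225, 300, 272]
r3 m[S→φ3] = [1, 1, 1]
r3 m[M→φ0] = [36, 126, 84]
r3 m[M→φ1] = [32, 91, 119]
r3 m[M→φ5] = [288, 234, 204]
r3 m[L→φ2] = [19, 11, 15]
r3 m[L→φ3] = [21, 14, 17]
r3 m[C→φ1] = [9, 1, 5]
r3 m[C→φ4] = [20, 16, 12]
r4 m[φ0→P] = [1362, 966, 1314]
r4 m[φ0→M] = [1965, 1515, 2118]
r4 m[φ1→M] = [78, 90, 88]
r4 m[φ1→C] = [1808, 1071, 763]
r4 m[φ2→P] = [245, 320, 243]
r4 m[φ2→L] = [2106, 1638, 1854]
r4 m[φ3→S] = [136, 301, 371]
r4 m[φ3→L] = [19, 11, 15]
r4 m[φ4→C] = [9, 1, 5]
r4 m[φ5→M] = [2, 7, 7]
r4 m[φ6→P] = [6, 6, 9]
r4 m[P→φ0] = [1470, 1920, 2187]
r4 m[P→φ2] = [8172, 5796, 11826]
r4 m[P→φ6] = [333690, 309120, 319302]
r4 m[S→φ3] = [1, 1, 1]
r4 m[M→φ0] = [156, 630, 616]
r4 m[M→φ1] = [3930, 10605, 14826]
r4 m[M→φ5] = [153270, 136350, 186384]
r4 m[L→φ2] = [19, 11, 15]
r4 m[L→φ3] = [2106, 1638, 1854]
r4 m[C→φ1] = [9, 1, 5]
r4 m[C→φ4] = [1808, 1071, 763]
r5 m[φ0→P] = [7498, 6034, 7626]
r5 m[φ0→M] = [30255, 23145, 32442]
r5 m[φ1→M] = [78, 90, 88]
r5 m[φ1→C] = [219168, 127176, 93198]
r5 m[φ2→P] = [245, 320, 243]
r5 m[φ2→L] = [164844, 130482, 144216]
r5 m[φ3→S] = [14022, 32166, 39654]
r5 m[φ3→L] = [19, 11, 15]
r5 m[φ4→C] = [9, 1, 5]
r5 m[φ5→M] = [2, 7, 7]
r5 m[φ6→P] = [6, 6, 9]
r5 m[P→φ0] = [1470, 1920, 2187]
r5 m[P→φ2] = [8172, 5796, 11826]
r5 m[P→φ6] = [333690, 309120, 319302]
r5 m[S→φ3] = [1, 1, 1]
r5 m[M→φ0] = [156, 630, 616]
r5 m[M→φ1] = [3930, 10605, 14826]
r5 m[M→φ5] = [153270, 136350, 186384]
r5 m[L→φ2] = [19, 11, 15]
r5 m[L→φ3] = [2106, 1638, 1854]
r5 m[C→φ1] = [9, 1, 5]
r5 m[C→φ4] = [1808, 1071, 763]
r6 m[φ0→P] = [7498, 6034, 7626]
r6 m[φ0→M] = [30255, 23145, 32442]
r6 m[φ1→M] = [78, 90, 88]
r6 m[φ1→C] = [219168, 127176, 93198]
r6 m[φ2→P] = [245, 320, 243]
r6 m[φ2→L] = [164844, 130482, 144216]
r6 m[φ3→S] = [14022, 32166, 39654]
r6 m[φ3→L] = [19, 11, 15]
r6 m[φ4→C] = [9, 1, 5]
r6 m[φ5→M] = [2, 7, 7]
r6 m[φ6→P] = [6, 6, 9]
r6 m[P→φ0] = [1470, 1920, 2187]
r6 m[P→φ2] = [44988, 36204, 68634]
r6 m[P→φ6] = [1837010, 1930880, 1853118]
r6 m[S→φ3] = [1, 1, 1]
r6 m[M→φ0] = [156, 630, 616]
r6 m[M→φ1] = [60510, 162015, 227094]
r6 m[M→φ5] = [2359890, 2083050, 2854896]
r6 m[L→φ2] = [19, 11, 15]
r6 m[L→φ3] = [164844, 130482, 144216]
r6 m[C→φ1] = [9, 1, 5]
r6 m[C→φ4] = [219168, 127176, 93198]
r7 m[φ0→P] = [7498, 6034, 7626]
r7 m[φ0→M] = [30255, 23145, 32442]
r7 m[φ1→M] = [78, 90, 88]
r7 m[φ1→C] = [3354912, 1946784, 1428882]
r7 m[φ2→P] = [245, 320, 243]
r7 m[φ2→L] = [960276, 760218, 845184]
r7 m[φ3→S] = [1098918, 2520504, 3111156]
r7 m[φ3→L] = [19, 11, 15]
r7 m[φ4→C] = [9, 1, 5]
r7 m[φ5→M] = [2, 7, 7]
r7 m[φ6→P] = [6, 6, 9]
r7 m[P→φ0] = [1470, 1920, 2187]
r7 m[P→φ2] = [44988, 36204, 68634]
r7 m[P→φ6] = [1837010, 1930880, 1853118]
r7 m[S→φ3] = [1, 1, 1]
r7 m[M→φ0] = [156, 630, 616]
r7 m[M→φ1] = [60510, 162015, 227094]
r7 m[M→φ5] = [2359890, 2083050, 2854896]
r7 m[L→φ2] = [19, 11, 15]
r7 m[L→φ3] = [164844, 130482, 144216]
r7 m[C→φ1] = [9, 1, 5]
r7 m[C→φ4] = [219168, 127176, 93198]
r8 m[φ0→P] = [7498, 6034, 7626]
r8 m[φ0→M] = [30255, 23145, 32442]
r8 m[φ1→M] = [78, 90, 88]
r8 m[φ1→C] = [3354912, 1946784, 1428882]
r8 m[φ2→P] = [245, 320, 243]
r8 m[φ2→L] = [960276, 760218, 845184]
r8 m[φ3→S] = [1098918, 2520504, 3111156]
r8 m[φ3→L] = [19, 11, 15]
r8 m[φ4→C] = [9, 1, 5]
r8 m[φ5→M] = [2, 7, 7]
r8 m[φ6→P] = [6, 6, 9]
r8 m[P→φ0] = [1470, 1920, 2187]
r8 m[P→φ2] = [44988, 36204, 68634]
r8 m[P→φ6] = [1837010, 1930880, 1853118]
r8 m[S→φ3] = [1, 1, 1]
r8 m[M→φ0] = [156, 630, 616]
r8 m[M→φ1] = [60510, 162015, 227094]
r8 m[M→φ5] = [2359890, 2083050, 2854896]
r8 m[L→φ2] = [19, 11, 15]
r8 m[L→φ3] = [960276, 760218, 845184]
r8 m[C→φ1] = [9, 1, 5]
r8 m[C→φ4] = [3354912, 1946784, 1428882]
r9 m[φ0→P] = [7498, 6034, 7626]
r9 m[φ0→M] = [30255, 23145, 32442]
r9 m[φ1→M] = [78, 90, 88]
r9 m[φ1→C] = [3354912, 1946784, 1428882]
r9 m[φ2→P] = [245, 320, 243]
r9 m[φ2→L] = [960276, 760218, 845184]
r9 m[φ3→S] = [6406782, 14718816, 18159804]
r9 m[φ3→L] = [19, 11, 15]
r9 m[φ4→C] = [9, 1, 5]
r9 m[φ5→M] = [2, 7, 7]
r9 m[φ6→P] = [6, 6, 9]
r9 m[P→φ0] = [1470, 1920, 2187]
r9 m[P→φ2] = [44988, 36204, 68634]
r9 m[P→φ6] = [1837010, 1930880, 1853118]
r9 m[S→φ3] = [1, 1, 1]
r9 m[M→φ0] = [156, 630, 616]
r9 m[M→φ1] = [60510, 162015, 227094]
r9 m[M→φ5] = [2359890, 2083050, 2854896]
r9 m[L→φ2] = [19, 11, 15]
r9 m[L→φ3] = [960276, 760218, 845184]
r9 m[C→φ1] = [9, 1, 5]
r9 m[C→φ4] = [3354912, 1946784, 1428882]
r10 m[φ0→P] = [7498, 6034, 7626]
r10 m[φ0→M] = [30255, 23145, 32442]
r10 m[φ1→M] = [78, 90, 88]
r10 m[φ1→C] = [3354912, 1946784, 1428882]
r10 m[φ2→P] = [245, 320, 243]
r10 m[φ2→L] = [960276, 760218, 845184]
r10 m[φ3→S] = [6406782, 14718816, 18159804]
r10 m[φ3→L] = [19, 11, 15]
r10 m[φ4→C] = [9, 1, 5]
r10 m[φ5→M] = [2, 7, 7]
r10 m[φ6→P] = [6, 6, 9]
r10 m[P→φ0] = [1470, 1920, 2187]
r10 m[P→φ2] = [44988, 36204, 68634]
r10 m[P→φ6] = [1837010, 1930880, 1853118]
r10 m[S→φ3] = [1, 1, 1]
r10 m[M→φ0] = [156, 630, 616]
r10 m[M→φ1] = [60510, 162015, 227094]
r10 m[M→φ5] = [2359890, 2083050, 2854896]
r10 m[L→φ2] = [19, 11, 15]
r10 m[L→φ3] = [960276, 760218, 845184]
r10 m[C→φ1] = [9, 1, 5]
r10 m[C→φ4] = [3354912, 1946784, 1428882]
fixed point reached at round 10
b[M] = ⊗ incoming = [4719780, 14581350, 19984272]

b[M] = [4719780, 14581350, 19984272]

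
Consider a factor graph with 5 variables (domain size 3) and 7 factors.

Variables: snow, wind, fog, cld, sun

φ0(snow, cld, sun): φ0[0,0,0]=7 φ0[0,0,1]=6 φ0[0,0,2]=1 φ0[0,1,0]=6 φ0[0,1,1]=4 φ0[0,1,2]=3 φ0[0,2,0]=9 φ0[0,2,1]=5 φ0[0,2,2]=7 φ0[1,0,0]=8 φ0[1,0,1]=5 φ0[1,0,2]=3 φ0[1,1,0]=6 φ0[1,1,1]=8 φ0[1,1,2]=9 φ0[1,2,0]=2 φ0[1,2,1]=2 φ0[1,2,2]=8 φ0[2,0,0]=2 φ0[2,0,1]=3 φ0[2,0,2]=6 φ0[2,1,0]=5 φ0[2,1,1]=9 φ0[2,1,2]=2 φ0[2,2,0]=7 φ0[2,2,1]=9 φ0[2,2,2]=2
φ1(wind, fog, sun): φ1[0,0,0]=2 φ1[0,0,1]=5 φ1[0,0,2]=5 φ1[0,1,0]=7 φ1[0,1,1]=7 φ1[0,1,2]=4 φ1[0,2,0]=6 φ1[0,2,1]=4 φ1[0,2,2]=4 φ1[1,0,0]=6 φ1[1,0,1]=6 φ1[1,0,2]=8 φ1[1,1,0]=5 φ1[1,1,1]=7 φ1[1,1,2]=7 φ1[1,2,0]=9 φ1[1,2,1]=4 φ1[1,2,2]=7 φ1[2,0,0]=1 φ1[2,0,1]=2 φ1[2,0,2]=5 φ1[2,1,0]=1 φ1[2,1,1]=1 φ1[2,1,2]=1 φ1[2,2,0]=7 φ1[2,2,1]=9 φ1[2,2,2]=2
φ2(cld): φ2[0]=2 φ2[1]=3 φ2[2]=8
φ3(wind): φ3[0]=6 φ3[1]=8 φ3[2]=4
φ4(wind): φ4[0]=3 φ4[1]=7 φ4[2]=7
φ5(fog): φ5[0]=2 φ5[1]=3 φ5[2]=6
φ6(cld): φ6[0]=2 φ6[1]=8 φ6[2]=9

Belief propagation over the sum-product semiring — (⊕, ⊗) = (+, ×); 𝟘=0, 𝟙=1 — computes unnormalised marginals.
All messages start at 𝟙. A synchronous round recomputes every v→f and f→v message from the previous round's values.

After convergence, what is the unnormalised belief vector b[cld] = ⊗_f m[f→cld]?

init: all messages = 𝟙 over 3 values
r1 m[φ0→snow] = [48, 51, 45]
r1 m[φ0→cld] = [41, 52, 51]
r1 m[φ0→sun] = [52, 51, 41]
r1 m[φ1→wind] = [44, 59, 29]
r1 m[φ1→fog] = [40, 40, 52]
r1 m[φ1→sun] = [44, 45, 43]
r1 m[φ2→cld] = [2, 3, 8]
r1 m[φ3→wind] = [6, 8, 4]
r1 m[φ4→wind] = [3, 7, 7]
r1 m[φ5→fog] = [2, 3, 6]
r1 m[φ6→cld] = [2, 8, 9]
r1 m[snow→φ0] = [1, 1, 1]
r1 m[wind→φ1] = [1, 1, 1]
r1 m[wind→φ3] = [1, 1, 1]
r1 m[wind→φ4] = [1, 1, 1]
r1 m[fog→φ1] = [1, 1, 1]
r1 m[fog→φ5] = [1, 1, 1]
r1 m[cld→φ0] = [1, 1, 1]
r1 m[cld→φ2] = [1, 1, 1]
r1 m[cld→φ6] = [1, 1, 1]
r1 m[sun→φ0] = [1, 1, 1]
r1 m[sun→φ1] = [1, 1, 1]
r2 m[φ0→snow] = [48, 51, 45]
r2 m[φ0→cld] = [41, 52, 51]
r2 m[φ0→sun] = [52, 51, 41]
r2 m[φ1→wind] = [44, 59, 29]
r2 m[φ1→fog] = [40, 40, 52]
r2 m[φ1→sun] = [44, 45, 43]
r2 m[φ2→cld] = [2, 3, 8]
r2 m[φ3→wind] = [6, 8, 4]
r2 m[φ4→wind] = [3, 7, 7]
r2 m[φ5→fog] = [2, 3, 6]
r2 m[φ6→cld] = [2, 8, 9]
r2 m[snow→φ0] = [1, 1, 1]
r2 m[wind→φ1] = [18, 56, 28]
r2 m[wind→φ3] = [132, 413, 203]
r2 m[wind→φ4] = [264, 472, 116]
r2 m[fog→φ1] = [2, 3, 6]
r2 m[fog→φ5] = [40, 40, 52]
r2 m[cld→φ0] = [4, 24, 72]
r2 m[cld→φ2] = [82, 416, 459]
r2 m[cld→φ6] = [82, 156, 408]
r2 m[sun→φ0] = [44, 45, 43]
r2 m[sun→φ1] = [52, 51, 41]
r3 m[φ0→snow] = [82620, 64672, 76516]
r3 m[φ0→cld] = [1808, 2295, 2243]
r3 m[φ0→sun] = [1772, 1712, 1600]
r3 m[φ1→wind] = [7863, 10358, 6580]
r3 m[φ1→fog] = [73180, 70586, 91284]
r3 m[φ1→sun] = [6950, 5890, 5952]
r3 m[φ2→cld] = [2, 3, 8]
r3 m[φ3→wind] = [6, 8, 4]
r3 m[φ4→wind] = [3, 7, 7]
r3 m[φ5→fog] = [2, 3, 6]
r3 m[φ6→cld] = [2, 8, 9]
r3 m[snow→φ0] = [1, 1, 1]
r3 m[wind→φ1] = [18, 56, 28]
r3 m[wind→φ3] = [132, 413, 203]
r3 m[wind→φ4] = [264, 472, 116]
r3 m[fog→φ1] = [2, 3, 6]
r3 m[fog→φ5] = [40, 40, 52]
r3 m[cld→φ0] = [4, 24, 72]
r3 m[cld→φ2] = [82, 416, 459]
r3 m[cld→φ6] = [82, 156, 408]
r3 m[sun→φ0] = [44, 45, 43]
r3 m[sun→φ1] = [52, 51, 41]
r4 m[φ0→snow] = [82620, 64672, 76516]
r4 m[φ0→cld] = [1808, 2295, 2243]
r4 m[φ0→sun] = [1772, 1712, 1600]
r4 m[φ1→wind] = [7863, 10358, 6580]
r4 m[φ1→fog] = [73180, 70586, 91284]
r4 m[φ1→sun] = [6950, 5890, 5952]
r4 m[φ2→cld] = [2, 3, 8]
r4 m[φ3→wind] = [6, 8, 4]
r4 m[φ4→wind] = [3, 7, 7]
r4 m[φ5→fog] = [2, 3, 6]
r4 m[φ6→cld] = [2, 8, 9]
r4 m[snow→φ0] = [1, 1, 1]
r4 m[wind→φ1] = [18, 56, 28]
r4 m[wind→φ3] = [23589, 72506, 46060]
r4 m[wind→φ4] = [47178, 82864, 26320]
r4 m[fog→φ1] = [2, 3, 6]
r4 m[fog→φ5] = [73180, 70586, 91284]
r4 m[cld→φ0] = [4, 24, 72]
r4 m[cld→φ2] = [3616, 18360, 20187]
r4 m[cld→φ6] = [3616, 6885, 17944]
r4 m[sun→φ0] = [6950, 5890, 5952]
r4 m[sun→φ1] = [1772, 1712, 1600]
r5 m[φ0→snow] = [11978360, 9106248, 10837672]
r5 m[φ0→cld] = [260130, 325168, 320524]
r5 m[φ0→sun] = [1772, 1712, 1600]
r5 m[φ1→wind] = [275852, 367516, 227716]
r5 m[φ1→fog] = [2618784, 2491000, 3201952]
r5 m[φ1→sun] = [6950, 5890, 5952]
r5 m[φ2→cld] = [2, 3, 8]
r5 m[φ3→wind] = [6, 8, 4]
r5 m[φ4→wind] = [3, 7, 7]
r5 m[φ5→fog] = [2, 3, 6]
r5 m[φ6→cld] = [2, 8, 9]
r5 m[snow→φ0] = [1, 1, 1]
r5 m[wind→φ1] = [18, 56, 28]
r5 m[wind→φ3] = [23589, 72506, 46060]
r5 m[wind→φ4] = [47178, 82864, 26320]
r5 m[fog→φ1] = [2, 3, 6]
r5 m[fog→φ5] = [73180, 70586, 91284]
r5 m[cld→φ0] = [4, 24, 72]
r5 m[cld→φ2] = [3616, 18360, 20187]
r5 m[cld→φ6] = [3616, 6885, 17944]
r5 m[sun→φ0] = [6950, 5890, 5952]
r5 m[sun→φ1] = [1772, 1712, 1600]
r6 m[φ0→snow] = [11978360, 9106248, 10837672]
r6 m[φ0→cld] = [260130, 325168, 320524]
r6 m[φ0→sun] = [1772, 1712, 1600]
r6 m[φ1→wind] = [275852, 367516, 227716]
r6 m[φ1→fog] = [2618784, 2491000, 3201952]
r6 m[φ1→sun] = [6950, 5890, 5952]
r6 m[φ2→cld] = [2, 3, 8]
r6 m[φ3→wind] = [6, 8, 4]
r6 m[φ4→wind] = [3, 7, 7]
r6 m[φ5→fog] = [2, 3, 6]
r6 m[φ6→cld] = [2, 8, 9]
r6 m[snow→φ0] = [1, 1, 1]
r6 m[wind→φ1] = [18, 56, 28]
r6 m[wind→φ3] = [827556, 2572612, 1594012]
r6 m[wind→φ4] = [1655112, 2940128, 910864]
r6 m[fog→φ1] = [2, 3, 6]
r6 m[fog→φ5] = [2618784, 2491000, 3201952]
r6 m[cld→φ0] = [4, 24, 72]
r6 m[cld→φ2] = [520260, 2601344, 2884716]
r6 m[cld→φ6] = [520260, 975504, 2564192]
r6 m[sun→φ0] = [6950, 5890, 5952]
r6 m[sun→φ1] = [1772, 1712, 1600]
r7 m[φ0→snow] = [11978360, 9106248, 10837672]
r7 m[φ0→cld] = [260130, 325168, 320524]
r7 m[φ0→sun] = [1772, 1712, 1600]
r7 m[φ1→wind] = [275852, 367516, 227716]
r7 m[φ1→fog] = [2618784, 2491000, 3201952]
r7 m[φ1→sun] = [6950, 5890, 5952]
r7 m[φ2→cld] = [2, 3, 8]
r7 m[φ3→wind] = [6, 8, 4]
r7 m[φ4→wind] = [3, 7, 7]
r7 m[φ5→fog] = [2, 3, 6]
r7 m[φ6→cld] = [2, 8, 9]
r7 m[snow→φ0] = [1, 1, 1]
r7 m[wind→φ1] = [18, 56, 28]
r7 m[wind→φ3] = [827556, 2572612, 1594012]
r7 m[wind→φ4] = [1655112, 2940128, 910864]
r7 m[fog→φ1] = [2, 3, 6]
r7 m[fog→φ5] = [2618784, 2491000, 3201952]
r7 m[cld→φ0] = [4, 24, 72]
r7 m[cld→φ2] = [520260, 2601344, 2884716]
r7 m[cld→φ6] = [520260, 975504, 2564192]
r7 m[sun→φ0] = [6950, 5890, 5952]
r7 m[sun→φ1] = [1772, 1712, 1600]
fixed point reached at round 7
b[cld] = ⊗ incoming = [1040520, 7804032, 23077728]

b[cld] = [1040520, 7804032, 23077728]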